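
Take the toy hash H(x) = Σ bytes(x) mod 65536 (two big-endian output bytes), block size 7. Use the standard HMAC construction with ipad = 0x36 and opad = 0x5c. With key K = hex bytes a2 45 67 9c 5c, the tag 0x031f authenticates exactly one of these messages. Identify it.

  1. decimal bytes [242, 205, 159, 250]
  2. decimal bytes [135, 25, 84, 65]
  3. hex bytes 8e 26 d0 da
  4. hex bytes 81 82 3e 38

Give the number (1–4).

Key hex bytes a2 45 67 9c 5c is 5 bytes ≤ B = 7; zero-pad to 7 bytes: K' = a2 45 67 9c 5c 00 00.
K' ⊕ ipad = 94 73 51 aa 6a 36 36; K' ⊕ opad = fe 19 3b c0 00 5c 5c.
m1: inner = H(94 73 51 aa 6a 36 36 f2 cd 9f fa) = 06 30; tag = H(fe 19 3b c0 00 5c 5c 06 30) = 0300
m2: inner = H(94 73 51 aa 6a 36 36 87 19 54 41) = 04 0d; tag = H(fe 19 3b c0 00 5c 5c 04 0d) = 02db
m3: inner = H(94 73 51 aa 6a 36 36 8e 26 d0 da) = 05 36; tag = H(fe 19 3b c0 00 5c 5c 05 36) = 0305
m4: inner = H(94 73 51 aa 6a 36 36 81 82 3e 38) = 04 51; tag = H(fe 19 3b c0 00 5c 5c 04 51) = 031f ← matches

4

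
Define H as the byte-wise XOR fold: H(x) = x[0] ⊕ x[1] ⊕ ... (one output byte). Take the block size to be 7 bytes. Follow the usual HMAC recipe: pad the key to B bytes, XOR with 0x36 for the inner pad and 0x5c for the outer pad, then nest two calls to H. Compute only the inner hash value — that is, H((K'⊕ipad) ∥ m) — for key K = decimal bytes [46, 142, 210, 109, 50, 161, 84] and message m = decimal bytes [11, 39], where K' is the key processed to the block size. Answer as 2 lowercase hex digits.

c2

Key decimal bytes [46, 142, 210, 109, 50, 161, 84] = 2e 8e d2 6d 32 a1 54 is exactly B = 7 bytes: K' = 2e 8e d2 6d 32 a1 54.
K' ⊕ ipad = 18 b8 e4 5b 04 97 62.
Inner input = 18 b8 e4 5b 04 97 62 ∥ 0b 27.
Inner hash: XOR 18⊕b8⊕e4⊕5b⊕04⊕97⊕62⊕0b⊕27 = c2.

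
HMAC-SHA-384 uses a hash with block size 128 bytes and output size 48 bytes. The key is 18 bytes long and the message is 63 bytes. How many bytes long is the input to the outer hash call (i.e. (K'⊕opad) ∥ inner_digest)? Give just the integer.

176

Key is 18 ≤ 128 bytes, zero-padded: |K'| = 128.
Outer input = (K'⊕opad) ∥ H(inner) → 128 + 48 = 176 bytes.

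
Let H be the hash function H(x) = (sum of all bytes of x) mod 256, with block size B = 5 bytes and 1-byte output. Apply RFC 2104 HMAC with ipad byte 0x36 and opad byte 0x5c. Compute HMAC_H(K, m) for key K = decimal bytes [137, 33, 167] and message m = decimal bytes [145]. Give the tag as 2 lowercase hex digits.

Key decimal bytes [137, 33, 167] = 89 21 a7 is 3 bytes ≤ B = 5; zero-pad to 5 bytes: K' = 89 21 a7 00 00.
K' ⊕ ipad = bf 17 91 36 36.  K' ⊕ opad = d5 7d fb 5c 5c.
Inner input = (K'⊕ipad) ∥ m = bf 17 91 36 36 ∥ 91.
Inner hash: sum = 191+23+145+54+54+145 = 612; mod 256 = 100 → 64.
Outer input = (K'⊕opad) ∥ inner = d5 7d fb 5c 5c ∥ 64.
Outer hash (tag): sum = 213+125+251+92+92+100 = 873; mod 256 = 105 → 69.

69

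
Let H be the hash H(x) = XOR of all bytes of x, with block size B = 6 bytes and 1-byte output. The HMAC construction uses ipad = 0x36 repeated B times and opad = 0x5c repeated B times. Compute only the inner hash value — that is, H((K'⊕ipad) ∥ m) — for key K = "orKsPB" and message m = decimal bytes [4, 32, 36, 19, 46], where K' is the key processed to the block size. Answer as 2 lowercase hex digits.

Key "orKsPB" = 6f 72 4b 73 50 42 is exactly B = 6 bytes: K' = 6f 72 4b 73 50 42.
K' ⊕ ipad = 59 44 7d 45 66 74.
Inner input = 59 44 7d 45 66 74 ∥ 04 20 24 13 2e.
Inner hash: XOR 59⊕44⊕7d⊕45⊕66⊕74⊕04⊕20⊕24⊕13⊕2e = 0a.

0a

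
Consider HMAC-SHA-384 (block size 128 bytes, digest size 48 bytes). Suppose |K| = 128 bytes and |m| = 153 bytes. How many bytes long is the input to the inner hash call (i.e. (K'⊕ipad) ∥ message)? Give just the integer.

281

Key is 128 ≤ 128 bytes, zero-padded: |K'| = 128.
Inner input = (K'⊕ipad) ∥ m → 128 + 153 = 281 bytes.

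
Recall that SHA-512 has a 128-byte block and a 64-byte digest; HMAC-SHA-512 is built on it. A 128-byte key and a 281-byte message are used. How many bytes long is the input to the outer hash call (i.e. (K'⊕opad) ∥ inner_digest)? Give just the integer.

Key is 128 ≤ 128 bytes, zero-padded: |K'| = 128.
Outer input = (K'⊕opad) ∥ H(inner) → 128 + 64 = 192 bytes.

192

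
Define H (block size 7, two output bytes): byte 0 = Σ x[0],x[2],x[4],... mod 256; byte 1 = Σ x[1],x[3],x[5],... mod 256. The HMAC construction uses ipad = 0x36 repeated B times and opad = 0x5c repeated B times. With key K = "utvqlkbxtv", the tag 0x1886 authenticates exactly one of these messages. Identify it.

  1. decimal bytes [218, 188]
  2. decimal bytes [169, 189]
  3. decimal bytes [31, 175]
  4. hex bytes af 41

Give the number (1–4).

3

Key "utvqlkbxtv" = 75 74 76 71 6c 6b 62 78 74 76 is 10 bytes > B = 7, so hash it first: H(key) = 2d 3e, then zero-pad to 7 bytes: K' = 2d 3e 00 00 00 00 00.
K' ⊕ ipad = 1b 08 36 36 36 36 36; K' ⊕ opad = 71 62 5c 5c 5c 5c 5c.
m1: inner = H(1b 08 36 36 36 36 36 da bc) = 79 4e; tag = H(71 62 5c 5c 5c 5c 5c 79 4e) = d393
m2: inner = H(1b 08 36 36 36 36 36 a9 bd) = 7a 1d; tag = H(71 62 5c 5c 5c 5c 5c 7a 1d) = a294
m3: inner = H(1b 08 36 36 36 36 36 1f af) = 6c 93; tag = H(71 62 5c 5c 5c 5c 5c 6c 93) = 1886 ← matches
m4: inner = H(1b 08 36 36 36 36 36 af 41) = fe 23; tag = H(71 62 5c 5c 5c 5c 5c fe 23) = a818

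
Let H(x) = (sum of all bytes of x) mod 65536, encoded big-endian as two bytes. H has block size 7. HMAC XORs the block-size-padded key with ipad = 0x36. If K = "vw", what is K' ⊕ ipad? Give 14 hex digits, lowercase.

40413636363636

Key "vw" = 76 77 is 2 bytes ≤ B = 7; zero-pad to 7 bytes: K' = 76 77 00 00 00 00 00.
XOR each byte with 0x36: 76⊕36=40, 77⊕36=41, 00⊕36=36, 00⊕36=36, 00⊕36=36, 00⊕36=36, 00⊕36=36.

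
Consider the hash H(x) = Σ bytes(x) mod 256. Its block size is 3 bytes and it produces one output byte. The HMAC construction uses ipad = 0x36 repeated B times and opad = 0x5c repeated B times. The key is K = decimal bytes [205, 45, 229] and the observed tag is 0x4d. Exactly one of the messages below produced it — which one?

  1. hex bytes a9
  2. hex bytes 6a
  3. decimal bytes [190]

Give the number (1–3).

Key decimal bytes [205, 45, 229] = cd 2d e5 is exactly B = 3 bytes: K' = cd 2d e5.
K' ⊕ ipad = fb 1b d3; K' ⊕ opad = 91 71 b9.
m1: inner = H(fb 1b d3 a9) = 92; tag = H(91 71 b9 92) = 4d ← matches
m2: inner = H(fb 1b d3 6a) = 53; tag = H(91 71 b9 53) = 0e
m3: inner = H(fb 1b d3 be) = a7; tag = H(91 71 b9 a7) = 62

1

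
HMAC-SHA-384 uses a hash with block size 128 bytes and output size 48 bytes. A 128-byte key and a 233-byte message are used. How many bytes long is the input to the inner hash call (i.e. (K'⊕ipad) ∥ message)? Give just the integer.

Key is 128 ≤ 128 bytes, zero-padded: |K'| = 128.
Inner input = (K'⊕ipad) ∥ m → 128 + 233 = 361 bytes.

361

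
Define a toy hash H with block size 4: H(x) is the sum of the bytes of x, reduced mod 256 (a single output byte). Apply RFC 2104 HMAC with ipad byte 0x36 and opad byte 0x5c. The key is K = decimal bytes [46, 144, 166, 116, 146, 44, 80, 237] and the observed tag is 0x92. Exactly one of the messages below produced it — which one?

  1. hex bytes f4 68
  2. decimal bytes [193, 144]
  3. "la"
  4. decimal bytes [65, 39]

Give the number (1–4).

4

Key decimal bytes [46, 144, 166, 116, 146, 44, 80, 237] = 2e 90 a6 74 92 2c 50 ed is 8 bytes > B = 4, so hash it first: H(key) = d3, then zero-pad to 4 bytes: K' = d3 00 00 00.
K' ⊕ ipad = e5 36 36 36; K' ⊕ opad = 8f 5c 5c 5c.
m1: inner = H(e5 36 36 36 f4 68) = e3; tag = H(8f 5c 5c 5c e3) = 86
m2: inner = H(e5 36 36 36 c1 90) = d8; tag = H(8f 5c 5c 5c d8) = 7b
m3: inner = H(e5 36 36 36 6c 61) = 54; tag = H(8f 5c 5c 5c 54) = f7
m4: inner = H(e5 36 36 36 41 27) = ef; tag = H(8f 5c 5c 5c ef) = 92 ← matches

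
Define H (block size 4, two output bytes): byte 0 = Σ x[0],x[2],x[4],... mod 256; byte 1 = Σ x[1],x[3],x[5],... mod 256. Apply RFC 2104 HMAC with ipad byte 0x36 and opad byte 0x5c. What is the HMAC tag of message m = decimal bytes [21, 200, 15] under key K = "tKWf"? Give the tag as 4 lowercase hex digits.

Key "tKWf" = 74 4b 57 66 is exactly B = 4 bytes: K' = 74 4b 57 66.
K' ⊕ ipad = 42 7d 61 50.  K' ⊕ opad = 28 17 0b 3a.
Inner input = (K'⊕ipad) ∥ m = 42 7d 61 50 ∥ 15 c8 0f.
Inner hash: even-index sum = 199 mod 256 = 199; odd-index sum = 405 mod 256 = 149 → c7 95.
Outer input = (K'⊕opad) ∥ inner = 28 17 0b 3a ∥ c7 95.
Outer hash (tag): even-index sum = 250 mod 256 = 250; odd-index sum = 230 mod 256 = 230 → fa e6.

fae6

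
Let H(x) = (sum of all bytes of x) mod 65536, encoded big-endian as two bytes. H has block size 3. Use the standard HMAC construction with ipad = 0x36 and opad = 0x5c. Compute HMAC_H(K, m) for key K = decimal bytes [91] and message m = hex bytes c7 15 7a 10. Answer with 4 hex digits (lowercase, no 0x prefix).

0100

Key decimal bytes [91] = 5b is 1 byte ≤ B = 3; zero-pad to 3 bytes: K' = 5b 00 00.
K' ⊕ ipad = 6d 36 36.  K' ⊕ opad = 07 5c 5c.
Inner input = (K'⊕ipad) ∥ m = 6d 36 36 ∥ c7 15 7a 10.
Inner hash: sum = 109+54+54+199+21+122+16 = 575 → 02 3f.
Outer input = (K'⊕opad) ∥ inner = 07 5c 5c ∥ 02 3f.
Outer hash (tag): sum = 7+92+92+2+63 = 256 → 01 00.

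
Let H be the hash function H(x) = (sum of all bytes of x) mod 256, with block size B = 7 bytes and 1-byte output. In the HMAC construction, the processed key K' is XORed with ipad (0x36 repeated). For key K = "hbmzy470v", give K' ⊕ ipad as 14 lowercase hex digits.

0d363636363636

Key "hbmzy470v" = 68 62 6d 7a 79 34 37 30 76 is 9 bytes > B = 7, so hash it first: H(key) = 3b, then zero-pad to 7 bytes: K' = 3b 00 00 00 00 00 00.
XOR each byte with 0x36: 3b⊕36=0d, 00⊕36=36, 00⊕36=36, 00⊕36=36, 00⊕36=36, 00⊕36=36, 00⊕36=36.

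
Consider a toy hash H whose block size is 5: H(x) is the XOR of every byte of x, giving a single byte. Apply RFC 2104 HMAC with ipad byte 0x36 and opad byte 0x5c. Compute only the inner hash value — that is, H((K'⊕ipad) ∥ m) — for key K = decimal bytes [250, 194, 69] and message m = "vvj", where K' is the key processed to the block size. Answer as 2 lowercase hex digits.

21

Key decimal bytes [250, 194, 69] = fa c2 45 is 3 bytes ≤ B = 5; zero-pad to 5 bytes: K' = fa c2 45 00 00.
K' ⊕ ipad = cc f4 73 36 36.
Inner input = cc f4 73 36 36 ∥ 76 76 6a.
Inner hash: XOR cc⊕f4⊕73⊕36⊕36⊕76⊕76⊕6a = 21.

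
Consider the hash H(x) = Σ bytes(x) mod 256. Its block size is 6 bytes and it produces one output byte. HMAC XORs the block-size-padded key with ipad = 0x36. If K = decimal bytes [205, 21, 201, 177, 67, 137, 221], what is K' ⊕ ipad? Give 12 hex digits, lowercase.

333636363636

Key decimal bytes [205, 21, 201, 177, 67, 137, 221] = cd 15 c9 b1 43 89 dd is 7 bytes > B = 6, so hash it first: H(key) = 05, then zero-pad to 6 bytes: K' = 05 00 00 00 00 00.
XOR each byte with 0x36: 05⊕36=33, 00⊕36=36, 00⊕36=36, 00⊕36=36, 00⊕36=36, 00⊕36=36.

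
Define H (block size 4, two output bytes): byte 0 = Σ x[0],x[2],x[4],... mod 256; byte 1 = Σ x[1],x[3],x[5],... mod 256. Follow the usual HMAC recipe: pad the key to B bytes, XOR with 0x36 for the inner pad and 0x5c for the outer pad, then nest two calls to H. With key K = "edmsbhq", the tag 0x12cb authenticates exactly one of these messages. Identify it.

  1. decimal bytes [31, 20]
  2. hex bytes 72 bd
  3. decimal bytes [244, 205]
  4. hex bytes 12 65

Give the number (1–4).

Key "edmsbhq" = 65 64 6d 73 62 68 71 is 7 bytes > B = 4, so hash it first: H(key) = a5 3f, then zero-pad to 4 bytes: K' = a5 3f 00 00.
K' ⊕ ipad = 93 09 36 36; K' ⊕ opad = f9 63 5c 5c.
m1: inner = H(93 09 36 36 1f 14) = e8 53; tag = H(f9 63 5c 5c e8 53) = 3d12
m2: inner = H(93 09 36 36 72 bd) = 3b fc; tag = H(f9 63 5c 5c 3b fc) = 90bb
m3: inner = H(93 09 36 36 f4 cd) = bd 0c; tag = H(f9 63 5c 5c bd 0c) = 12cb ← matches
m4: inner = H(93 09 36 36 12 65) = db a4; tag = H(f9 63 5c 5c db a4) = 3063

3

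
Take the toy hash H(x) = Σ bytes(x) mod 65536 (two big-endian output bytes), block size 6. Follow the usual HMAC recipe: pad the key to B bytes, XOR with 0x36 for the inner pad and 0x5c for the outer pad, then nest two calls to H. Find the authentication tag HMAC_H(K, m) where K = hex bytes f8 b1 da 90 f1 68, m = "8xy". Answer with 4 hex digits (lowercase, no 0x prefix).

03fe

Key hex bytes f8 b1 da 90 f1 68 is exactly B = 6 bytes: K' = f8 b1 da 90 f1 68.
K' ⊕ ipad = ce 87 ec a6 c7 5e.  K' ⊕ opad = a4 ed 86 cc ad 34.
Inner input = (K'⊕ipad) ∥ m = ce 87 ec a6 c7 5e ∥ 38 78 79.
Inner hash: sum = 206+135+236+166+199+94+56+120+121 = 1333 → 05 35.
Outer input = (K'⊕opad) ∥ inner = a4 ed 86 cc ad 34 ∥ 05 35.
Outer hash (tag): sum = 164+237+134+204+173+52+5+53 = 1022 → 03 fe.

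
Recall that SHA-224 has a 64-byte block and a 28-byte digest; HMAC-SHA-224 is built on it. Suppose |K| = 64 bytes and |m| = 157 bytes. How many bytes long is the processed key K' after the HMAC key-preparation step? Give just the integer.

Key is 64 ≤ 64 bytes, zero-padded: |K'| = 64.

64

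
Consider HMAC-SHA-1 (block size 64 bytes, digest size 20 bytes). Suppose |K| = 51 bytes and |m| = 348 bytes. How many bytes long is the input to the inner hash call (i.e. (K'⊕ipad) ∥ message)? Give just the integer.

Key is 51 ≤ 64 bytes, zero-padded: |K'| = 64.
Inner input = (K'⊕ipad) ∥ m → 64 + 348 = 412 bytes.

412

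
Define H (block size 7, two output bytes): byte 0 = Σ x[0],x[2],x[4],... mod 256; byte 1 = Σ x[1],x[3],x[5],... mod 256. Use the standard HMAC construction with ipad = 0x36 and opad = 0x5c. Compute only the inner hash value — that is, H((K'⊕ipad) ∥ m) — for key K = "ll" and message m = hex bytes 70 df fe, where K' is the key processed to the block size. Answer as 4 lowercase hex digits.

Key "ll" = 6c 6c is 2 bytes ≤ B = 7; zero-pad to 7 bytes: K' = 6c 6c 00 00 00 00 00.
K' ⊕ ipad = 5a 5a 36 36 36 36 36.
Inner input = 5a 5a 36 36 36 36 36 ∥ 70 df fe.
Inner hash: even-index sum = 475 mod 256 = 219; odd-index sum = 564 mod 256 = 52 → db 34.

db34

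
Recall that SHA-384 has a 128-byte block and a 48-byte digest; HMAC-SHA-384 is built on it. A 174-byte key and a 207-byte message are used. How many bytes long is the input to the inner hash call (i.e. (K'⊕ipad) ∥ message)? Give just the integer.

Key is 174 > 128 bytes, so it is hashed to 48 bytes then zero-padded to 128: |K'| = 128.
Inner input = (K'⊕ipad) ∥ m → 128 + 207 = 335 bytes.

335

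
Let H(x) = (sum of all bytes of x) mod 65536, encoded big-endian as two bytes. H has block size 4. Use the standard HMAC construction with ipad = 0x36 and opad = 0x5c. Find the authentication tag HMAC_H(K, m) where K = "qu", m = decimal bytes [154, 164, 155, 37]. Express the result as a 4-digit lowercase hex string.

0204

Key "qu" = 71 75 is 2 bytes ≤ B = 4; zero-pad to 4 bytes: K' = 71 75 00 00.
K' ⊕ ipad = 47 43 36 36.  K' ⊕ opad = 2d 29 5c 5c.
Inner input = (K'⊕ipad) ∥ m = 47 43 36 36 ∥ 9a a4 9b 25.
Inner hash: sum = 71+67+54+54+154+164+155+37 = 756 → 02 f4.
Outer input = (K'⊕opad) ∥ inner = 2d 29 5c 5c ∥ 02 f4.
Outer hash (tag): sum = 45+41+92+92+2+244 = 516 → 02 04.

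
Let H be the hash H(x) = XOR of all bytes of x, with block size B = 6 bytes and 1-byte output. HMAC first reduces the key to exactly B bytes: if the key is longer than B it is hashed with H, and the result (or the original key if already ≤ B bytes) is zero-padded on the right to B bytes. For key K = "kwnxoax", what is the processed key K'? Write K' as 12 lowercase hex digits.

7c0000000000

|K| = 7 > B = 6, so first hash the key.
H(K): XOR 6b⊕77⊕6e⊕78⊕6f⊕61⊕78 = 7c.
Zero-pad H(K) = 7c to 6 bytes: K' = 7c 00 00 00 00 00.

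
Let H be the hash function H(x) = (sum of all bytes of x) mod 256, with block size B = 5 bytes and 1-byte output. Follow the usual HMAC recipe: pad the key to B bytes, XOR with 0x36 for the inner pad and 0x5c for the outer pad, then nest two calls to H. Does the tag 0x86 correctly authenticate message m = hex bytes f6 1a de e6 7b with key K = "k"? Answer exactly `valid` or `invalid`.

Key "k" = 6b is 1 byte ≤ B = 5; zero-pad to 5 bytes: K' = 6b 00 00 00 00.
K' ⊕ ipad = 5d 36 36 36 36; K' ⊕ opad = 37 5c 5c 5c 5c.
Inner hash: sum = 93+54+54+54+54+246+26+222+230+123 = 1156; mod 256 = 132 → 84.
Outer hash (recomputed tag): sum = 55+92+92+92+92+132 = 555; mod 256 = 43 → 2b.
Recomputed tag = 2b; claimed = 86 → mismatch.

invalid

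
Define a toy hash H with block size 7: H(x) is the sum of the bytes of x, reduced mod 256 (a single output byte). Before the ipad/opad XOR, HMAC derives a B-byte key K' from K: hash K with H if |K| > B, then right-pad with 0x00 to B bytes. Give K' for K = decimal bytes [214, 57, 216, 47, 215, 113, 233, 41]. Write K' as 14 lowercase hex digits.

|K| = 8 > B = 7, so first hash the key.
H(K): sum = 214+57+216+47+215+113+233+41 = 1136; mod 256 = 112 → 70.
Zero-pad H(K) = 70 to 7 bytes: K' = 70 00 00 00 00 00 00.

70000000000000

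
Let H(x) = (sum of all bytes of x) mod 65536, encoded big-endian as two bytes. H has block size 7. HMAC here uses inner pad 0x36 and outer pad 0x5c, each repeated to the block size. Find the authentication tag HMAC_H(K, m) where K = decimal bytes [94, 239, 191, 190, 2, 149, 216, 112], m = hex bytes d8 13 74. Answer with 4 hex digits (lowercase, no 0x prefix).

035a

Key decimal bytes [94, 239, 191, 190, 2, 149, 216, 112] = 5e ef bf be 02 95 d8 70 is 8 bytes > B = 7, so hash it first: H(key) = 04 a9, then zero-pad to 7 bytes: K' = 04 a9 00 00 00 00 00.
K' ⊕ ipad = 32 9f 36 36 36 36 36.  K' ⊕ opad = 58 f5 5c 5c 5c 5c 5c.
Inner input = (K'⊕ipad) ∥ m = 32 9f 36 36 36 36 36 ∥ d8 13 74.
Inner hash: sum = 50+159+54+54+54+54+54+216+19+116 = 830 → 03 3e.
Outer input = (K'⊕opad) ∥ inner = 58 f5 5c 5c 5c 5c 5c ∥ 03 3e.
Outer hash (tag): sum = 88+245+92+92+92+92+92+3+62 = 858 → 03 5a.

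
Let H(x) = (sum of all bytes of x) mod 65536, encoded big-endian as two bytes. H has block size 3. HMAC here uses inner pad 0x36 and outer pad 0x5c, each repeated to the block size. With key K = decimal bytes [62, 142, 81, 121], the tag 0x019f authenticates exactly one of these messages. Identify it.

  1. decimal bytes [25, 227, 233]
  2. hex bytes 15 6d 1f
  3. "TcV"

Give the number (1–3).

3

Key decimal bytes [62, 142, 81, 121] = 3e 8e 51 79 is 4 bytes > B = 3, so hash it first: H(key) = 01 96, then zero-pad to 3 bytes: K' = 01 96 00.
K' ⊕ ipad = 37 a0 36; K' ⊕ opad = 5d ca 5c.
m1: inner = H(37 a0 36 19 e3 e9) = 02 f2; tag = H(5d ca 5c 02 f2) = 0277
m2: inner = H(37 a0 36 15 6d 1f) = 01 ae; tag = H(5d ca 5c 01 ae) = 0232
m3: inner = H(37 a0 36 54 63 56) = 02 1a; tag = H(5d ca 5c 02 1a) = 019f ← matches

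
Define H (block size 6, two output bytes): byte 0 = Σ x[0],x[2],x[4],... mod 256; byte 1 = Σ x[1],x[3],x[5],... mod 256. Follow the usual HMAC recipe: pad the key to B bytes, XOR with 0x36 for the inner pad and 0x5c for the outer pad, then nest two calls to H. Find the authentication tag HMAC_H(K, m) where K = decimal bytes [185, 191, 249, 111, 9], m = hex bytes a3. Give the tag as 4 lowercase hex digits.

1f8a

Key decimal bytes [185, 191, 249, 111, 9] = b9 bf f9 6f 09 is 5 bytes ≤ B = 6; zero-pad to 6 bytes: K' = b9 bf f9 6f 09 00.
K' ⊕ ipad = 8f 89 cf 59 3f 36.  K' ⊕ opad = e5 e3 a5 33 55 5c.
Inner input = (K'⊕ipad) ∥ m = 8f 89 cf 59 3f 36 ∥ a3.
Inner hash: even-index sum = 576 mod 256 = 64; odd-index sum = 280 mod 256 = 24 → 40 18.
Outer input = (K'⊕opad) ∥ inner = e5 e3 a5 33 55 5c ∥ 40 18.
Outer hash (tag): even-index sum = 543 mod 256 = 31; odd-index sum = 394 mod 256 = 138 → 1f 8a.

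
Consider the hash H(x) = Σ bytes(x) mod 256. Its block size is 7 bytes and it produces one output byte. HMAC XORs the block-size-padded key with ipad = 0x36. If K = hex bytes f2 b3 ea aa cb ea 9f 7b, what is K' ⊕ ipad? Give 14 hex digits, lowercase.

Key hex bytes f2 b3 ea aa cb ea 9f 7b is 8 bytes > B = 7, so hash it first: H(key) = 08, then zero-pad to 7 bytes: K' = 08 00 00 00 00 00 00.
XOR each byte with 0x36: 08⊕36=3e, 00⊕36=36, 00⊕36=36, 00⊕36=36, 00⊕36=36, 00⊕36=36, 00⊕36=36.

3e363636363636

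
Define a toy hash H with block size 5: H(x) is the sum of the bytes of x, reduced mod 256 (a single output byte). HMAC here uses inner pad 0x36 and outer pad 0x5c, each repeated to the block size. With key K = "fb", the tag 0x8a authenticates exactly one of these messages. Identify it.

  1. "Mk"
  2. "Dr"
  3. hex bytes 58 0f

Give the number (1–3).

1

Key "fb" = 66 62 is 2 bytes ≤ B = 5; zero-pad to 5 bytes: K' = 66 62 00 00 00.
K' ⊕ ipad = 50 54 36 36 36; K' ⊕ opad = 3a 3e 5c 5c 5c.
m1: inner = H(50 54 36 36 36 4d 6b) = fe; tag = H(3a 3e 5c 5c 5c fe) = 8a ← matches
m2: inner = H(50 54 36 36 36 44 72) = fc; tag = H(3a 3e 5c 5c 5c fc) = 88
m3: inner = H(50 54 36 36 36 58 0f) = ad; tag = H(3a 3e 5c 5c 5c ad) = 39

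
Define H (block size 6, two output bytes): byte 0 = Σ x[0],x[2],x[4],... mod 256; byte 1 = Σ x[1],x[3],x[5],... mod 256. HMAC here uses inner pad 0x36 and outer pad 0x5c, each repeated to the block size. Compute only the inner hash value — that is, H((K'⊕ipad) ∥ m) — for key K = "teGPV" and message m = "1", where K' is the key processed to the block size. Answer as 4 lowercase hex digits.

44ef

Key "teGPV" = 74 65 47 50 56 is 5 bytes ≤ B = 6; zero-pad to 6 bytes: K' = 74 65 47 50 56 00.
K' ⊕ ipad = 42 53 71 66 60 36.
Inner input = 42 53 71 66 60 36 ∥ 31.
Inner hash: even-index sum = 324 mod 256 = 68; odd-index sum = 239 mod 256 = 239 → 44 ef.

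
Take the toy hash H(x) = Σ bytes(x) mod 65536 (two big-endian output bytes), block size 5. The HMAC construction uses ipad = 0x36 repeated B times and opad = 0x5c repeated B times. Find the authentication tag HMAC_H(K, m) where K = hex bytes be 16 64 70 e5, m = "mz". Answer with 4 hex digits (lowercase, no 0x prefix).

Key hex bytes be 16 64 70 e5 is exactly B = 5 bytes: K' = be 16 64 70 e5.
K' ⊕ ipad = 88 20 52 46 d3.  K' ⊕ opad = e2 4a 38 2c b9.
Inner input = (K'⊕ipad) ∥ m = 88 20 52 46 d3 ∥ 6d 7a.
Inner hash: sum = 136+32+82+70+211+109+122 = 762 → 02 fa.
Outer input = (K'⊕opad) ∥ inner = e2 4a 38 2c b9 ∥ 02 fa.
Outer hash (tag): sum = 226+74+56+44+185+2+250 = 837 → 03 45.

0345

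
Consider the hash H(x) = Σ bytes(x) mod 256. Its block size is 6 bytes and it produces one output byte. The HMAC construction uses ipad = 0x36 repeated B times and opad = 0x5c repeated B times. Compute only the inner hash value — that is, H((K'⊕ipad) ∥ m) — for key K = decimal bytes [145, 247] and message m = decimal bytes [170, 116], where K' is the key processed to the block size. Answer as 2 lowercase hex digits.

5e

Key decimal bytes [145, 247] = 91 f7 is 2 bytes ≤ B = 6; zero-pad to 6 bytes: K' = 91 f7 00 00 00 00.
K' ⊕ ipad = a7 c1 36 36 36 36.
Inner input = a7 c1 36 36 36 36 ∥ aa 74.
Inner hash: sum = 167+193+54+54+54+54+170+116 = 862; mod 256 = 94 → 5e.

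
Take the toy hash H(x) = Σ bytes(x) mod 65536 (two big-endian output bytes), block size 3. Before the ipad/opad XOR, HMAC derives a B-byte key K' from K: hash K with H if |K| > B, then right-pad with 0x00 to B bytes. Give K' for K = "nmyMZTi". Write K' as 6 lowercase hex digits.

|K| = 7 > B = 3, so first hash the key.
H(K): sum = 110+109+121+77+90+84+105 = 696 → 02 b8.
Zero-pad H(K) = 02 b8 to 3 bytes: K' = 02 b8 00.

02b800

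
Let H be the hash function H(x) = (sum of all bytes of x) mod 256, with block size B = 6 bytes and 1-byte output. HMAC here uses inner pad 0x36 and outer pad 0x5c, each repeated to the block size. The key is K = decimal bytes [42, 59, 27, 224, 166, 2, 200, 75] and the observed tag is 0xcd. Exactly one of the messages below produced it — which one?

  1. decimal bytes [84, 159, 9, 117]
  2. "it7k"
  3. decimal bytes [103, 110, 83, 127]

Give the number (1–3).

Key decimal bytes [42, 59, 27, 224, 166, 2, 200, 75] = 2a 3b 1b e0 a6 02 c8 4b is 8 bytes > B = 6, so hash it first: H(key) = 1b, then zero-pad to 6 bytes: K' = 1b 00 00 00 00 00.
K' ⊕ ipad = 2d 36 36 36 36 36; K' ⊕ opad = 47 5c 5c 5c 5c 5c.
m1: inner = H(2d 36 36 36 36 36 54 9f 09 75) = ac; tag = H(47 5c 5c 5c 5c 5c ac) = bf
m2: inner = H(2d 36 36 36 36 36 69 74 37 6b) = ba; tag = H(47 5c 5c 5c 5c 5c ba) = cd ← matches
m3: inner = H(2d 36 36 36 36 36 67 6e 53 7f) = e2; tag = H(47 5c 5c 5c 5c 5c e2) = f5

2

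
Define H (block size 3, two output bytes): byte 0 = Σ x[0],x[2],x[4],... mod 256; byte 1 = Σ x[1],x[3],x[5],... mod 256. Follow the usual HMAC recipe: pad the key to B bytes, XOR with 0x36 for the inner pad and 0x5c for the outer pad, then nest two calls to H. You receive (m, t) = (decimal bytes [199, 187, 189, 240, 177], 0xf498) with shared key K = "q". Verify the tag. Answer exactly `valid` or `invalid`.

Key "q" = 71 is 1 byte ≤ B = 3; zero-pad to 3 bytes: K' = 71 00 00.
K' ⊕ ipad = 47 36 36; K' ⊕ opad = 2d 5c 5c.
Inner hash: even-index sum = 552 mod 256 = 40; odd-index sum = 619 mod 256 = 107 → 28 6b.
Outer hash (recomputed tag): even-index sum = 244 mod 256 = 244; odd-index sum = 132 mod 256 = 132 → f4 84.
Recomputed tag = f484; claimed = f498 → mismatch.

invalid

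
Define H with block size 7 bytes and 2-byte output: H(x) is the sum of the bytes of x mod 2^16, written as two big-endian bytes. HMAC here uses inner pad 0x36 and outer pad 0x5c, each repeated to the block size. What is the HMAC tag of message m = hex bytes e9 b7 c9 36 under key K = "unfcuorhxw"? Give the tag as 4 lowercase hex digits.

Key "unfcuorhxw" = 75 6e 66 63 75 6f 72 68 78 77 is 10 bytes > B = 7, so hash it first: H(key) = 04 59, then zero-pad to 7 bytes: K' = 04 59 00 00 00 00 00.
K' ⊕ ipad = 32 6f 36 36 36 36 36.  K' ⊕ opad = 58 05 5c 5c 5c 5c 5c.
Inner input = (K'⊕ipad) ∥ m = 32 6f 36 36 36 36 36 ∥ e9 b7 c9 36.
Inner hash: sum = 50+111+54+54+54+54+54+233+183+201+54 = 1102 → 04 4e.
Outer input = (K'⊕opad) ∥ inner = 58 05 5c 5c 5c 5c 5c ∥ 04 4e.
Outer hash (tag): sum = 88+5+92+92+92+92+92+4+78 = 635 → 02 7b.

027b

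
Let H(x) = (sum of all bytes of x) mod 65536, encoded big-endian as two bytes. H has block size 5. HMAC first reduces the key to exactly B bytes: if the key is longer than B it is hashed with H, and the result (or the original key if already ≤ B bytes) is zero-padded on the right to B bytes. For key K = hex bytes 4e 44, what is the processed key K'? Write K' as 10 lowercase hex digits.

Key hex bytes 4e 44 is 2 bytes ≤ B = 5; zero-pad to 5 bytes: K' = 4e 44 00 00 00.

4e44000000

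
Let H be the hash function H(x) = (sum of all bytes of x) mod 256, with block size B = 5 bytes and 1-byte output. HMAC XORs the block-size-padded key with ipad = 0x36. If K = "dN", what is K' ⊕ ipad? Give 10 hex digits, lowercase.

Key "dN" = 64 4e is 2 bytes ≤ B = 5; zero-pad to 5 bytes: K' = 64 4e 00 00 00.
XOR each byte with 0x36: 64⊕36=52, 4e⊕36=78, 00⊕36=36, 00⊕36=36, 00⊕36=36.

5278363636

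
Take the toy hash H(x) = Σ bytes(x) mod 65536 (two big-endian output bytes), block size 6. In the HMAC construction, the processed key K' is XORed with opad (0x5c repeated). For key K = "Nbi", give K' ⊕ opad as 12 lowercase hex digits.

123e355c5c5c

Key "Nbi" = 4e 62 69 is 3 bytes ≤ B = 6; zero-pad to 6 bytes: K' = 4e 62 69 00 00 00.
XOR each byte with 0x5c: 4e⊕5c=12, 62⊕5c=3e, 69⊕5c=35, 00⊕5c=5c, 00⊕5c=5c, 00⊕5c=5c.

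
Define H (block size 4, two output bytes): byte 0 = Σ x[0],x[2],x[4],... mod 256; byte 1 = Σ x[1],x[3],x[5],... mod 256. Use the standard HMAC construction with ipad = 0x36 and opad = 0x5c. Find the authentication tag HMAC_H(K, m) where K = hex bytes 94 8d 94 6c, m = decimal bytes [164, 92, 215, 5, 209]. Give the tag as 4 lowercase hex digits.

Key hex bytes 94 8d 94 6c is exactly B = 4 bytes: K' = 94 8d 94 6c.
K' ⊕ ipad = a2 bb a2 5a.  K' ⊕ opad = c8 d1 c8 30.
Inner input = (K'⊕ipad) ∥ m = a2 bb a2 5a ∥ a4 5c d7 05 d1.
Inner hash: even-index sum = 912 mod 256 = 144; odd-index sum = 374 mod 256 = 118 → 90 76.
Outer input = (K'⊕opad) ∥ inner = c8 d1 c8 30 ∥ 90 76.
Outer hash (tag): even-index sum = 544 mod 256 = 32; odd-index sum = 375 mod 256 = 119 → 20 77.

2077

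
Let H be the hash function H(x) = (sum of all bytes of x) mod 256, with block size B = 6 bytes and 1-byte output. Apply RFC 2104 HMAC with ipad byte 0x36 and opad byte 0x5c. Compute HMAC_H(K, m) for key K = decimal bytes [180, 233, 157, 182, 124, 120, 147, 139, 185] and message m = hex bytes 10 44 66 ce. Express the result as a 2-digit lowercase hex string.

d6

Key decimal bytes [180, 233, 157, 182, 124, 120, 147, 139, 185] = b4 e9 9d b6 7c 78 93 8b b9 is 9 bytes > B = 6, so hash it first: H(key) = bb, then zero-pad to 6 bytes: K' = bb 00 00 00 00 00.
K' ⊕ ipad = 8d 36 36 36 36 36.  K' ⊕ opad = e7 5c 5c 5c 5c 5c.
Inner input = (K'⊕ipad) ∥ m = 8d 36 36 36 36 36 ∥ 10 44 66 ce.
Inner hash: sum = 141+54+54+54+54+54+16+68+102+206 = 803; mod 256 = 35 → 23.
Outer input = (K'⊕opad) ∥ inner = e7 5c 5c 5c 5c 5c ∥ 23.
Outer hash (tag): sum = 231+92+92+92+92+92+35 = 726; mod 256 = 214 → d6.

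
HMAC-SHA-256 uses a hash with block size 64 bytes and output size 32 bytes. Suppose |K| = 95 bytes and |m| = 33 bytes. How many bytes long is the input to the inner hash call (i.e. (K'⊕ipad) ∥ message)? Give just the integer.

97

Key is 95 > 64 bytes, so it is hashed to 32 bytes then zero-padded to 64: |K'| = 64.
Inner input = (K'⊕ipad) ∥ m → 64 + 33 = 97 bytes.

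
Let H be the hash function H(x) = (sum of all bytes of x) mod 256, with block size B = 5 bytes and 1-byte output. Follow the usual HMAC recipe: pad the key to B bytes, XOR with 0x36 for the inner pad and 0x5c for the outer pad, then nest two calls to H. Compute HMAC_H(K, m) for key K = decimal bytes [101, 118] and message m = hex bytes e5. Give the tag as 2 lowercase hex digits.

Key decimal bytes [101, 118] = 65 76 is 2 bytes ≤ B = 5; zero-pad to 5 bytes: K' = 65 76 00 00 00.
K' ⊕ ipad = 53 40 36 36 36.  K' ⊕ opad = 39 2a 5c 5c 5c.
Inner input = (K'⊕ipad) ∥ m = 53 40 36 36 36 ∥ e5.
Inner hash: sum = 83+64+54+54+54+229 = 538; mod 256 = 26 → 1a.
Outer input = (K'⊕opad) ∥ inner = 39 2a 5c 5c 5c ∥ 1a.
Outer hash (tag): sum = 57+42+92+92+92+26 = 401; mod 256 = 145 → 91.

91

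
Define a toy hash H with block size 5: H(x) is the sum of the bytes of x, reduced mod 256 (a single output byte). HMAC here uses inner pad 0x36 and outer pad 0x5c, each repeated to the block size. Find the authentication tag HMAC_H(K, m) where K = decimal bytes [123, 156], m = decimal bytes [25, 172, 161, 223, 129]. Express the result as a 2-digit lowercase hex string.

Key decimal bytes [123, 156] = 7b 9c is 2 bytes ≤ B = 5; zero-pad to 5 bytes: K' = 7b 9c 00 00 00.
K' ⊕ ipad = 4d aa 36 36 36.  K' ⊕ opad = 27 c0 5c 5c 5c.
Inner input = (K'⊕ipad) ∥ m = 4d aa 36 36 36 ∥ 19 ac a1 df 81.
Inner hash: sum = 77+170+54+54+54+25+172+161+223+129 = 1119; mod 256 = 95 → 5f.
Outer input = (K'⊕opad) ∥ inner = 27 c0 5c 5c 5c ∥ 5f.
Outer hash (tag): sum = 39+192+92+92+92+95 = 602; mod 256 = 90 → 5a.

5a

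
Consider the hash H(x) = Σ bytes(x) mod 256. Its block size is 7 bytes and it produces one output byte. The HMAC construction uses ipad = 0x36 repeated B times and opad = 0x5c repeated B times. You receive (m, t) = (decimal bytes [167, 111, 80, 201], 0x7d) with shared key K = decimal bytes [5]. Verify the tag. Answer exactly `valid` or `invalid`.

Key decimal bytes [5] = 05 is 1 byte ≤ B = 7; zero-pad to 7 bytes: K' = 05 00 00 00 00 00 00.
K' ⊕ ipad = 33 36 36 36 36 36 36; K' ⊕ opad = 59 5c 5c 5c 5c 5c 5c.
Inner hash: sum = 51+54+54+54+54+54+54+167+111+80+201 = 934; mod 256 = 166 → a6.
Outer hash (recomputed tag): sum = 89+92+92+92+92+92+92+166 = 807; mod 256 = 39 → 27.
Recomputed tag = 27; claimed = 7d → mismatch.

invalid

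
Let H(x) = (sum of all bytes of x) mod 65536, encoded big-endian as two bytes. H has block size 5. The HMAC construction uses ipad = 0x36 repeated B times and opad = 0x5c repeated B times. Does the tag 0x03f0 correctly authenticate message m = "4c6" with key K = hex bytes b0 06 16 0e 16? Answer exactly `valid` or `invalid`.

invalid

Key hex bytes b0 06 16 0e 16 is exactly B = 5 bytes: K' = b0 06 16 0e 16.
K' ⊕ ipad = 86 30 20 38 20; K' ⊕ opad = ec 5a 4a 52 4a.
Inner hash: sum = 134+48+32+56+32+52+99+54 = 507 → 01 fb.
Outer hash (recomputed tag): sum = 236+90+74+82+74+1+251 = 808 → 03 28.
Recomputed tag = 0328; claimed = 03f0 → mismatch.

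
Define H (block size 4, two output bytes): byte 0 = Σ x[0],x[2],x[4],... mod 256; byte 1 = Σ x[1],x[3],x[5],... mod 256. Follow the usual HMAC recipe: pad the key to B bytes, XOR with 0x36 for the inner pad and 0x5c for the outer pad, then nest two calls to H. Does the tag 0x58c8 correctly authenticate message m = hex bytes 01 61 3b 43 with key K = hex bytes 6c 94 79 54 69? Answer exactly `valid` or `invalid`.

Key hex bytes 6c 94 79 54 69 is 5 bytes > B = 4, so hash it first: H(key) = 4e e8, then zero-pad to 4 bytes: K' = 4e e8 00 00.
K' ⊕ ipad = 78 de 36 36; K' ⊕ opad = 12 b4 5c 5c.
Inner hash: even-index sum = 234 mod 256 = 234; odd-index sum = 440 mod 256 = 184 → ea b8.
Outer hash (recomputed tag): even-index sum = 344 mod 256 = 88; odd-index sum = 456 mod 256 = 200 → 58 c8.
Recomputed tag = 58c8; claimed = 58c8 → match.

valid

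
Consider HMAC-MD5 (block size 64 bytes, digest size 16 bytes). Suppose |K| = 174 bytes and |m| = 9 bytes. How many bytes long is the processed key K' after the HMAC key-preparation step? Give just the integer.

64

Key is 174 > 64 bytes, so it is hashed to 16 bytes then zero-padded to 64: |K'| = 64.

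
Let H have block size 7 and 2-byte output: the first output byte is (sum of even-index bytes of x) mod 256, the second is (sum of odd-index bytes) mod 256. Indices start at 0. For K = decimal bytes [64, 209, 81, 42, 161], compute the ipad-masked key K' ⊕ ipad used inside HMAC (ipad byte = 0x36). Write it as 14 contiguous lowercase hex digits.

Key decimal bytes [64, 209, 81, 42, 161] = 40 d1 51 2a a1 is 5 bytes ≤ B = 7; zero-pad to 7 bytes: K' = 40 d1 51 2a a1 00 00.
XOR each byte with 0x36: 40⊕36=76, d1⊕36=e7, 51⊕36=67, 2a⊕36=1c, a1⊕36=97, 00⊕36=36, 00⊕36=36.

76e7671c973636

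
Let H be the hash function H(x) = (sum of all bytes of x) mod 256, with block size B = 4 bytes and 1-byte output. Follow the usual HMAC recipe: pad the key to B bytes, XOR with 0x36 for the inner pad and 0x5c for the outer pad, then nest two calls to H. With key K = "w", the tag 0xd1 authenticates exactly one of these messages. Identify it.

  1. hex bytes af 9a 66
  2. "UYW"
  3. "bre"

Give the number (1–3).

1

Key "w" = 77 is 1 byte ≤ B = 4; zero-pad to 4 bytes: K' = 77 00 00 00.
K' ⊕ ipad = 41 36 36 36; K' ⊕ opad = 2b 5c 5c 5c.
m1: inner = H(41 36 36 36 af 9a 66) = 92; tag = H(2b 5c 5c 5c 92) = d1 ← matches
m2: inner = H(41 36 36 36 55 59 57) = e8; tag = H(2b 5c 5c 5c e8) = 27
m3: inner = H(41 36 36 36 62 72 65) = 1c; tag = H(2b 5c 5c 5c 1c) = 5b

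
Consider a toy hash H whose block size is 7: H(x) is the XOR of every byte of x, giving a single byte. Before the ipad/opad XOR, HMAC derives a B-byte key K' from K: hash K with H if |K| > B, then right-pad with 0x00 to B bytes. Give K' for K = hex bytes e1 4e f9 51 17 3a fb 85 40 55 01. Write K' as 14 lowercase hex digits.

40000000000000

|K| = 11 > B = 7, so first hash the key.
H(K): XOR e1⊕4e⊕f9⊕51⊕17⊕3a⊕fb⊕85⊕40⊕55⊕01 = 40.
Zero-pad H(K) = 40 to 7 bytes: K' = 40 00 00 00 00 00 00.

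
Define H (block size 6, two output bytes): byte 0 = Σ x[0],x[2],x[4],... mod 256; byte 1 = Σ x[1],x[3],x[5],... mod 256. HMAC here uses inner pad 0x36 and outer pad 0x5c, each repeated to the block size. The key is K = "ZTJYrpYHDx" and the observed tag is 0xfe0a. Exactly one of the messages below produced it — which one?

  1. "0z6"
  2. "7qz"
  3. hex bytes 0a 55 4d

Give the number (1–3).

Key "ZTJYrpYHDx" = 5a 54 4a 59 72 70 59 48 44 78 is 10 bytes > B = 6, so hash it first: H(key) = b3 dd, then zero-pad to 6 bytes: K' = b3 dd 00 00 00 00.
K' ⊕ ipad = 85 eb 36 36 36 36; K' ⊕ opad = ef 81 5c 5c 5c 5c.
m1: inner = H(85 eb 36 36 36 36 30 7a 36) = 57 d1; tag = H(ef 81 5c 5c 5c 5c 57 d1) = fe0a ← matches
m2: inner = H(85 eb 36 36 36 36 37 71 7a) = a2 c8; tag = H(ef 81 5c 5c 5c 5c a2 c8) = 4901
m3: inner = H(85 eb 36 36 36 36 0a 55 4d) = 48 ac; tag = H(ef 81 5c 5c 5c 5c 48 ac) = efe5

1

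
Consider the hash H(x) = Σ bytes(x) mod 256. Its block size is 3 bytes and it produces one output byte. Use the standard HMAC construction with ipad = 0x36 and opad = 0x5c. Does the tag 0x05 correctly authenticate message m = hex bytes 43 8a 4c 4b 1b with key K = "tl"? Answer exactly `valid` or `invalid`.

valid

Key "tl" = 74 6c is 2 bytes ≤ B = 3; zero-pad to 3 bytes: K' = 74 6c 00.
K' ⊕ ipad = 42 5a 36; K' ⊕ opad = 28 30 5c.
Inner hash: sum = 66+90+54+67+138+76+75+27 = 593; mod 256 = 81 → 51.
Outer hash (recomputed tag): sum = 40+48+92+81 = 261; mod 256 = 5 → 05.
Recomputed tag = 05; claimed = 05 → match.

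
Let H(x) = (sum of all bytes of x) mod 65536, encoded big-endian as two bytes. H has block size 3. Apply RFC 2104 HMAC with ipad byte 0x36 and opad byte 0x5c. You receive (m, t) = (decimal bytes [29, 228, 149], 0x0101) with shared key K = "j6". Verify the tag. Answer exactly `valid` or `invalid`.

invalid

Key "j6" = 6a 36 is 2 bytes ≤ B = 3; zero-pad to 3 bytes: K' = 6a 36 00.
K' ⊕ ipad = 5c 00 36; K' ⊕ opad = 36 6a 5c.
Inner hash: sum = 92+0+54+29+228+149 = 552 → 02 28.
Outer hash (recomputed tag): sum = 54+106+92+2+40 = 294 → 01 26.
Recomputed tag = 0126; claimed = 0101 → mismatch.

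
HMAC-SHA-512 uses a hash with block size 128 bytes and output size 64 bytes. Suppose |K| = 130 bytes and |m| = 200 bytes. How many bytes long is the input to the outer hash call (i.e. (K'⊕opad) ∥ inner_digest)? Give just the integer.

192

Key is 130 > 128 bytes, so it is hashed to 64 bytes then zero-padded to 128: |K'| = 128.
Outer input = (K'⊕opad) ∥ H(inner) → 128 + 64 = 192 bytes.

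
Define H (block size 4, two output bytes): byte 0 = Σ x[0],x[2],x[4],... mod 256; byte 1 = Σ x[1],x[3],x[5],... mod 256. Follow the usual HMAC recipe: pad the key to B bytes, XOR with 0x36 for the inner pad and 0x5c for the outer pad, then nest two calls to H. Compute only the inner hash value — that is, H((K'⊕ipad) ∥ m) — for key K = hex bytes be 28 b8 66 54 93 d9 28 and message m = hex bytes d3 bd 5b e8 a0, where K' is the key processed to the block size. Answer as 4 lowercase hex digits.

995a

Key hex bytes be 28 b8 66 54 93 d9 28 is 8 bytes > B = 4, so hash it first: H(key) = a3 49, then zero-pad to 4 bytes: K' = a3 49 00 00.
K' ⊕ ipad = 95 7f 36 36.
Inner input = 95 7f 36 36 ∥ d3 bd 5b e8 a0.
Inner hash: even-index sum = 665 mod 256 = 153; odd-index sum = 602 mod 256 = 90 → 99 5a.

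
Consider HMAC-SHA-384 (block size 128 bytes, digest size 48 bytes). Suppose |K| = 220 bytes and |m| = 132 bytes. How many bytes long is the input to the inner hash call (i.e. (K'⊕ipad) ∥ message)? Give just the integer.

260

Key is 220 > 128 bytes, so it is hashed to 48 bytes then zero-padded to 128: |K'| = 128.
Inner input = (K'⊕ipad) ∥ m → 128 + 132 = 260 bytes.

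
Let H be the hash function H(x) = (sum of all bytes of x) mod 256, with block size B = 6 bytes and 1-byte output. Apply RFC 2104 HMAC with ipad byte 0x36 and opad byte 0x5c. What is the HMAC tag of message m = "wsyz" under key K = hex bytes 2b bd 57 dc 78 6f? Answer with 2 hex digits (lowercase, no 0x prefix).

Key hex bytes 2b bd 57 dc 78 6f is exactly B = 6 bytes: K' = 2b bd 57 dc 78 6f.
K' ⊕ ipad = 1d 8b 61 ea 4e 59.  K' ⊕ opad = 77 e1 0b 80 24 33.
Inner input = (K'⊕ipad) ∥ m = 1d 8b 61 ea 4e 59 ∥ 77 73 79 7a.
Inner hash: sum = 29+139+97+234+78+89+119+115+121+122 = 1143; mod 256 = 119 → 77.
Outer input = (K'⊕opad) ∥ inner = 77 e1 0b 80 24 33 ∥ 77.
Outer hash (tag): sum = 119+225+11+128+36+51+119 = 689; mod 256 = 177 → b1.

b1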